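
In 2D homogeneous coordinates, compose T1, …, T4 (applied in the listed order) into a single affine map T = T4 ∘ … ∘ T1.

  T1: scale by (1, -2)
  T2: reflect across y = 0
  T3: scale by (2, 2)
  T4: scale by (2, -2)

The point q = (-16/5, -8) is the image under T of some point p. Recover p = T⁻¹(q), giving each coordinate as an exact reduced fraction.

T1 = [1 0 0; 0 -2 0; 0 0 1]
T2·T1 = [1 0 0; 0 2 0; 0 0 1]
T3·…·T1 = [2 0 0; 0 4 0; 0 0 1]
T4·…·T1 = [4 0 0; 0 -8 0; 0 0 1]
det M = -32; M⁻¹ = [1/4 0 0; 0 -1/8 0; 0 0 1]
M⁻¹ · (-16/5, -8)ᵀ = (-4/5, 1)ᵀ

p = (-4/5, 1)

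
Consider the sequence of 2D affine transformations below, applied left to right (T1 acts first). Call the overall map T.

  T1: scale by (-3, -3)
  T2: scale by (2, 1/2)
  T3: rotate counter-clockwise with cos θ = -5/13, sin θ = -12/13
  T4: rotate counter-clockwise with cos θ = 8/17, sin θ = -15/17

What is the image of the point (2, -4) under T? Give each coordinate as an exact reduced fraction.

T1 scale by (-3, -3): (2, -4) → (-6, 12)
T2 scale by (2, 1/2): (-6, 12) → (-12, 6)
T3 rotate counter-clockwise with cos θ = -5/13, sin θ = -12/13: (-12, 6) → (132/13, 114/13)
T4 rotate counter-clockwise with cos θ = 8/17, sin θ = -15/17: (132/13, 114/13) → (2766/221, -1068/221)

T(p) = (2766/221, -1068/221)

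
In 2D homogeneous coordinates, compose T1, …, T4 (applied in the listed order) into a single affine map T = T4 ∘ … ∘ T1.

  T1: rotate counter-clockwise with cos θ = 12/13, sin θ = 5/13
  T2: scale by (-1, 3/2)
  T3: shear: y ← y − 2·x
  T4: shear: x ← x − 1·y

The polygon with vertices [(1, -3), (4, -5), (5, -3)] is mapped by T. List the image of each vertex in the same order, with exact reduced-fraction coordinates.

image vertices: (-69/26, 15/26), (-159/13, 86/13), (-417/26, 267/26)

T1 rotate counter-clockwise with cos θ = 12/13, sin θ = 5/13: (1, -3) → (27/13, -31/13); (4, -5) → (73/13, -40/13); (5, -3) → (75/13, -11/13)
T2 scale by (-1, 3/2): (27/13, -31/13) → (-27/13, -93/26); (73/13, -40/13) → (-73/13, -60/13); (75/13, -11/13) → (-75/13, -33/26)
T3 shear: y ← y − 2·x: (-27/13, -93/26) → (-27/13, 15/26); (-73/13, -60/13) → (-73/13, 86/13); (-75/13, -33/26) → (-75/13, 267/26)
T4 shear: x ← x − 1·y: (-27/13, 15/26) → (-69/26, 15/26); (-73/13, 86/13) → (-159/13, 86/13); (-75/13, 267/26) → (-417/26, 267/26)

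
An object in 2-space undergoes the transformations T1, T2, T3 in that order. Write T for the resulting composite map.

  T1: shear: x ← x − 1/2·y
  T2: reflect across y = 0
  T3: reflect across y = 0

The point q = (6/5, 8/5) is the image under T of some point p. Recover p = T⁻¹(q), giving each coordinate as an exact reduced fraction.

p = (2, 8/5)

T1 = [1 -1/2 0; 0 1 0; 0 0 1]
T2·T1 = [1 -1/2 0; 0 -1 0; 0 0 1]
T3·…·T1 = [1 -1/2 0; 0 1 0; 0 0 1]
det M = 1; M⁻¹ = [1 1/2 0; 0 1 0; 0 0 1]
M⁻¹ · (6/5, 8/5)ᵀ = (2, 8/5)ᵀ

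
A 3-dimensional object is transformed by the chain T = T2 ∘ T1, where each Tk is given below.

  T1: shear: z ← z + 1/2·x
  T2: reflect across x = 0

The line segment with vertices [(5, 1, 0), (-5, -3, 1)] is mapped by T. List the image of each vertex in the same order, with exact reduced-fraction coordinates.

image vertices: (-5, 1, 5/2), (5, -3, -3/2)

T1 shear: z ← z + 1/2·x: (5, 1, 0) → (5, 1, 5/2); (-5, -3, 1) → (-5, -3, -3/2)
T2 reflect across x = 0: (5, 1, 5/2) → (-5, 1, 5/2); (-5, -3, -3/2) → (5, -3, -3/2)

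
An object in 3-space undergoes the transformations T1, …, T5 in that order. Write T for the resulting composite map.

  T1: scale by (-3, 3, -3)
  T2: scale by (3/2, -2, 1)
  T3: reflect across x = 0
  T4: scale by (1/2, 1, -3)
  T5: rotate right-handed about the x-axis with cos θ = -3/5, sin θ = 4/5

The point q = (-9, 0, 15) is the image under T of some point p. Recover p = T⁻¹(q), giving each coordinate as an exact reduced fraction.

T1 = [-3 0 0 0; 0 3 0 0; 0 0 -3 0; 0 0 0 1]
T2·T1 = [-9/2 0 0 0; 0 -6 0 0; 0 0 -3 0; 0 0 0 1]
T3·…·T1 = [9/2 0 0 0; 0 -6 0 0; 0 0 -3 0; 0 0 0 1]
T4·…·T1 = [9/4 0 0 0; 0 -6 0 0; 0 0 9 0; 0 0 0 1]
T5·…·T1 = [9/4 0 0 0; 0 18/5 -36/5 0; 0 -24/5 -27/5 0; 0 0 0 1]
det M = -243/2; M⁻¹ = [4/9 0 0 0; 0 1/10 -2/15 0; 0 -4/45 -1/15 0; 0 0 0 1]
M⁻¹ · (-9, 0, 15)ᵀ = (-4, -2, -1)ᵀ

p = (-4, -2, -1)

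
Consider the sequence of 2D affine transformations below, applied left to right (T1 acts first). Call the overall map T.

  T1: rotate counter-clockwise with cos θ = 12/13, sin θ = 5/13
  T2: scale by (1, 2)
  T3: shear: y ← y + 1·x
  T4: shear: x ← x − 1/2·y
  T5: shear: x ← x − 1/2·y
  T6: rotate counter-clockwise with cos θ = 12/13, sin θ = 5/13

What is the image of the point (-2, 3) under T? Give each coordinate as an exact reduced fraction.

T1 rotate counter-clockwise with cos θ = 12/13, sin θ = 5/13: (-2, 3) → (-3, 2)
T2 scale by (1, 2): (-3, 2) → (-3, 4)
T3 shear: y ← y + 1·x: (-3, 4) → (-3, 1)
T4 shear: x ← x − 1/2·y: (-3, 1) → (-7/2, 1)
T5 shear: x ← x − 1/2·y: (-7/2, 1) → (-4, 1)
T6 rotate counter-clockwise with cos θ = 12/13, sin θ = 5/13: (-4, 1) → (-53/13, -8/13)

T(p) = (-53/13, -8/13)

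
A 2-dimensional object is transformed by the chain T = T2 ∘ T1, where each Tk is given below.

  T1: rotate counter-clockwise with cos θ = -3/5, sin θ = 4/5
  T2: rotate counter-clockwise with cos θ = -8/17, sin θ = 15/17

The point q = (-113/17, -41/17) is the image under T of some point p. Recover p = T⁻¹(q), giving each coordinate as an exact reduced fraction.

p = (5, -5)

T1 = [-3/5 -4/5 0; 4/5 -3/5 0; 0 0 1]
T2·T1 = [-36/85 77/85 0; -77/85 -36/85 0; 0 0 1]
det M = 1; M⁻¹ = [-36/85 -77/85 0; 77/85 -36/85 0; 0 0 1]
M⁻¹ · (-113/17, -41/17)ᵀ = (5, -5)ᵀ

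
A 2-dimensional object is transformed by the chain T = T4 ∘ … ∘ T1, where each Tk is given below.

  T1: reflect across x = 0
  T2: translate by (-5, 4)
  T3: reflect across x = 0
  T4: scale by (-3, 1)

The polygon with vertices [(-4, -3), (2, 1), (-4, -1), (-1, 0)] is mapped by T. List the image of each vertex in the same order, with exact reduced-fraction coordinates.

image vertices: (-3, 1), (-21, 5), (-3, 3), (-12, 4)

T1 reflect across x = 0: (-4, -3) → (4, -3); (2, 1) → (-2, 1); (-4, -1) → (4, -1); (-1, 0) → (1, 0)
T2 translate by (-5, 4): (4, -3) → (-1, 1); (-2, 1) → (-7, 5); (4, -1) → (-1, 3); (1, 0) → (-4, 4)
T3 reflect across x = 0: (-1, 1) → (1, 1); (-7, 5) → (7, 5); (-1, 3) → (1, 3); (-4, 4) → (4, 4)
T4 scale by (-3, 1): (1, 1) → (-3, 1); (7, 5) → (-21, 5); (1, 3) → (-3, 3); (4, 4) → (-12, 4)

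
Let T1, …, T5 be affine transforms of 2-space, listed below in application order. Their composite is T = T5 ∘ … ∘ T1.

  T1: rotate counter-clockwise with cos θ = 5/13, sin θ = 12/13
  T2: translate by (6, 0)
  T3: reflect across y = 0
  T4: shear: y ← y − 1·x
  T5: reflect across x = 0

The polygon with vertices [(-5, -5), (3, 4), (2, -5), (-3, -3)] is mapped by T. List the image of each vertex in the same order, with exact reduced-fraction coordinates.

image vertices: (-113/13, -28/13), (-45/13, -101/13), (-148/13, -147/13), (-99/13, -48/13)

T1 rotate counter-clockwise with cos θ = 5/13, sin θ = 12/13: (-5, -5) → (35/13, -85/13); (3, 4) → (-33/13, 56/13); (2, -5) → (70/13, -1/13); (-3, -3) → (21/13, -51/13)
T2 translate by (6, 0): (35/13, -85/13) → (113/13, -85/13); (-33/13, 56/13) → (45/13, 56/13); (70/13, -1/13) → (148/13, -1/13); (21/13, -51/13) → (99/13, -51/13)
T3 reflect across y = 0: (113/13, -85/13) → (113/13, 85/13); (45/13, 56/13) → (45/13, -56/13); (148/13, -1/13) → (148/13, 1/13); (99/13, -51/13) → (99/13, 51/13)
T4 shear: y ← y − 1·x: (113/13, 85/13) → (113/13, -28/13); (45/13, -56/13) → (45/13, -101/13); (148/13, 1/13) → (148/13, -147/13); (99/13, 51/13) → (99/13, -48/13)
T5 reflect across x = 0: (113/13, -28/13) → (-113/13, -28/13); (45/13, -101/13) → (-45/13, -101/13); (148/13, -147/13) → (-148/13, -147/13); (99/13, -48/13) → (-99/13, -48/13)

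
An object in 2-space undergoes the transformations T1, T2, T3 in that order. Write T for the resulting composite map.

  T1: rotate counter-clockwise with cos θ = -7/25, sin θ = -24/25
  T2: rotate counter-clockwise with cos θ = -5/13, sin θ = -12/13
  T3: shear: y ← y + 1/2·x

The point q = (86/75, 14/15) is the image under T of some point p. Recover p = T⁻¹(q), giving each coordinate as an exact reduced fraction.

T1 = [-7/25 24/25 0; -24/25 -7/25 0; 0 0 1]
T2·T1 = [-253/325 -204/325 0; 204/325 -253/325 0; 0 0 1]
T3·…·T1 = [-253/325 -204/325 0; 31/130 -71/65 0; 0 0 1]
det M = 1; M⁻¹ = [-71/65 204/325 0; -31/130 -253/325 0; 0 0 1]
M⁻¹ · (86/75, 14/15)ᵀ = (-2/3, -1)ᵀ

p = (-2/3, -1)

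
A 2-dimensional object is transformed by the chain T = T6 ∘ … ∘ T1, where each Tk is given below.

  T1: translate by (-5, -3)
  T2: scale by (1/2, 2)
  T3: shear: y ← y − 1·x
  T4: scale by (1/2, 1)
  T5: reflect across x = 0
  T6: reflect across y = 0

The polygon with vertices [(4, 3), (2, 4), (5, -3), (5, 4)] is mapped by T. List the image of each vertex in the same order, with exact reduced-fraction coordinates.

T1 translate by (-5, -3): (4, 3) → (-1, 0); (2, 4) → (-3, 1); (5, -3) → (0, -6); (5, 4) → (0, 1)
T2 scale by (1/2, 2): (-1, 0) → (-1/2, 0); (-3, 1) → (-3/2, 2); (0, -6) → (0, -12); (0, 1) → (0, 2)
T3 shear: y ← y − 1·x: (-1/2, 0) → (-1/2, 1/2); (-3/2, 2) → (-3/2, 7/2); (0, -12) → (0, -12); (0, 2) → (0, 2)
T4 scale by (1/2, 1): (-1/2, 1/2) → (-1/4, 1/2); (-3/2, 7/2) → (-3/4, 7/2); (0, -12) → (0, -12); (0, 2) → (0, 2)
T5 reflect across x = 0: (-1/4, 1/2) → (1/4, 1/2); (-3/4, 7/2) → (3/4, 7/2); (0, -12) → (0, -12); (0, 2) → (0, 2)
T6 reflect across y = 0: (1/4, 1/2) → (1/4, -1/2); (3/4, 7/2) → (3/4, -7/2); (0, -12) → (0, 12); (0, 2) → (0, -2)

image vertices: (1/4, -1/2), (3/4, -7/2), (0, 12), (0, -2)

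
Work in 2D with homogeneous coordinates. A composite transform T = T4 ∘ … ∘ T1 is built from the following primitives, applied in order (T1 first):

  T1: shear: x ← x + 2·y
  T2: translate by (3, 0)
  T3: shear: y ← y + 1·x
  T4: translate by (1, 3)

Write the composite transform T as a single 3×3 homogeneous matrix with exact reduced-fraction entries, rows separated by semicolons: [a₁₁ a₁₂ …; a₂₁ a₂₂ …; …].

T1 = [1 2 0; 0 1 0; 0 0 1]
T2·T1 = [1 2 3; 0 1 0; 0 0 1]
T3·…·T1 = [1 2 3; 1 3 3; 0 0 1]
T4·…·T1 = [1 2 4; 1 3 6; 0 0 1]

T = [1 2 4; 1 3 6; 0 0 1]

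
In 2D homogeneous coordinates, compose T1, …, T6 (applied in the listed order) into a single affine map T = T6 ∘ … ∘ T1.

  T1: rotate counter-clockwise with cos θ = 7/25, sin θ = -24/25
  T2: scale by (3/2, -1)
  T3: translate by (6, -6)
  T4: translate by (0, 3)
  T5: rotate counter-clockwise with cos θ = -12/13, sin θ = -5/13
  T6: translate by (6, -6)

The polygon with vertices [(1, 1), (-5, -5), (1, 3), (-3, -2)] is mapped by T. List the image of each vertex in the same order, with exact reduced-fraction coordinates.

T1 rotate counter-clockwise with cos θ = 7/25, sin θ = -24/25: (1, 1) → (31/25, -17/25); (-5, -5) → (-31/5, 17/5); (1, 3) → (79/25, -3/25); (-3, -2) → (-69/25, 58/25)
T2 scale by (3/2, -1): (31/25, -17/25) → (93/50, 17/25); (-31/5, 17/5) → (-93/10, -17/5); (79/25, -3/25) → (237/50, 3/25); (-69/25, 58/25) → (-207/50, -58/25)
T3 translate by (6, -6): (93/50, 17/25) → (393/50, -133/25); (-93/10, -17/5) → (-33/10, -47/5); (237/50, 3/25) → (537/50, -147/25); (-207/50, -58/25) → (93/50, -208/25)
T4 translate by (0, 3): (393/50, -133/25) → (393/50, -58/25); (-33/10, -47/5) → (-33/10, -32/5); (537/50, -147/25) → (537/50, -72/25); (93/50, -208/25) → (93/50, -133/25)
T5 rotate counter-clockwise with cos θ = -12/13, sin θ = -5/13: (393/50, -58/25) → (-2648/325, -573/650); (-33/10, -32/5) → (38/65, 933/130); (537/50, -72/25) → (-3582/325, -957/650); (93/50, -133/25) → (-1223/325, 2727/650)
T6 translate by (6, -6): (-2648/325, -573/650) → (-698/325, -4473/650); (38/65, 933/130) → (428/65, 153/130); (-3582/325, -957/650) → (-1632/325, -4857/650); (-1223/325, 2727/650) → (727/325, -1173/650)

image vertices: (-698/325, -4473/650), (428/65, 153/130), (-1632/325, -4857/650), (727/325, -1173/650)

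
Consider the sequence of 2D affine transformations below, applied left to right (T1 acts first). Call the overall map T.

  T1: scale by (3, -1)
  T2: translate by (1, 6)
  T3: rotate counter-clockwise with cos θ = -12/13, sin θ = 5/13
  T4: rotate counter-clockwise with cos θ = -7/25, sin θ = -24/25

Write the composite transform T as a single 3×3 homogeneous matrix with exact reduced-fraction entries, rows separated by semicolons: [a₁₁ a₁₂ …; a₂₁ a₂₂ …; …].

T1 = [3 0 0; 0 -1 0; 0 0 1]
T2·T1 = [3 0 1; 0 -1 6; 0 0 1]
T3·…·T1 = [-36/13 5/13 -42/13; 15/13 12/13 -67/13; 0 0 1]
T4·…·T1 = [612/325 253/325 -1314/325; 759/325 -204/325 1477/325; 0 0 1]

T = [612/325 253/325 -1314/325; 759/325 -204/325 1477/325; 0 0 1]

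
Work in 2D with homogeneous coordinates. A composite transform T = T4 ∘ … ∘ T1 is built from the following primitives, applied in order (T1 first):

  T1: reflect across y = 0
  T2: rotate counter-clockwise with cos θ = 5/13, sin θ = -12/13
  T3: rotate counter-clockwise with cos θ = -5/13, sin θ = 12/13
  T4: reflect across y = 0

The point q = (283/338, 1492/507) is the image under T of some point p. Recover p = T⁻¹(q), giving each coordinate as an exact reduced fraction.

p = (-3/2, 8/3)

T1 = [1 0 0; 0 -1 0; 0 0 1]
T2·T1 = [5/13 -12/13 0; -12/13 -5/13 0; 0 0 1]
T3·…·T1 = [119/169 120/169 0; 120/169 -119/169 0; 0 0 1]
T4·…·T1 = [119/169 120/169 0; -120/169 119/169 0; 0 0 1]
det M = 1; M⁻¹ = [119/169 -120/169 0; 120/169 119/169 0; 0 0 1]
M⁻¹ · (283/338, 1492/507)ᵀ = (-3/2, 8/3)ᵀ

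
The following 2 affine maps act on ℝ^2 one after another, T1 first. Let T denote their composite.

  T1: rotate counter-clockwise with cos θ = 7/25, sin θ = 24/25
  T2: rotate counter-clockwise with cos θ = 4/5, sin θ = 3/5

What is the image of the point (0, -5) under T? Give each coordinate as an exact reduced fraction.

T(p) = (117/25, 44/25)

T1 rotate counter-clockwise with cos θ = 7/25, sin θ = 24/25: (0, -5) → (24/5, -7/5)
T2 rotate counter-clockwise with cos θ = 4/5, sin θ = 3/5: (24/5, -7/5) → (117/25, 44/25)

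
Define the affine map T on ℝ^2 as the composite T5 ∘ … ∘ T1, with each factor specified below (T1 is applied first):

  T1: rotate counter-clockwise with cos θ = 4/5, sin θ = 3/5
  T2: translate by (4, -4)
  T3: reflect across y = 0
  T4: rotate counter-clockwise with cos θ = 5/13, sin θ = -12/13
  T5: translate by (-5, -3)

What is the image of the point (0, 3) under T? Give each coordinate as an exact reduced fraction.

T(p) = (-174/65, -287/65)

T1 rotate counter-clockwise with cos θ = 4/5, sin θ = 3/5: (0, 3) → (-9/5, 12/5)
T2 translate by (4, -4): (-9/5, 12/5) → (11/5, -8/5)
T3 reflect across y = 0: (11/5, -8/5) → (11/5, 8/5)
T4 rotate counter-clockwise with cos θ = 5/13, sin θ = -12/13: (11/5, 8/5) → (151/65, -92/65)
T5 translate by (-5, -3): (151/65, -92/65) → (-174/65, -287/65)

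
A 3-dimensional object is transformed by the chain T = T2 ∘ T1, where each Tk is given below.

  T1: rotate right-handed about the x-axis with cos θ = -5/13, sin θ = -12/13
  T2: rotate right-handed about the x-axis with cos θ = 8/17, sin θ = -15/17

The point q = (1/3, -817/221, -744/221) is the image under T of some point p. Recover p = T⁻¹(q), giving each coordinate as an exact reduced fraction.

p = (1/3, 4, 3)

T1 = [1 0 0 0; 0 -5/13 12/13 0; 0 -12/13 -5/13 0; 0 0 0 1]
T2·T1 = [1 0 0 0; 0 -220/221 21/221 0; 0 -21/221 -220/221 0; 0 0 0 1]
det M = 1; M⁻¹ = [1 0 0 0; 0 -220/221 -21/221 0; 0 21/221 -220/221 0; 0 0 0 1]
M⁻¹ · (1/3, -817/221, -744/221)ᵀ = (1/3, 4, 3)ᵀ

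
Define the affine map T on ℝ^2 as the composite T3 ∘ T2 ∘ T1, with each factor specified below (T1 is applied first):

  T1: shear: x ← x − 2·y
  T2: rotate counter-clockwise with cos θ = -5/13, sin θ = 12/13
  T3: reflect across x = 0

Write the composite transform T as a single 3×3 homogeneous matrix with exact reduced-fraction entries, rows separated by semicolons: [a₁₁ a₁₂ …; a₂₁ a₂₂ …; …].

T = [5/13 2/13 0; 12/13 -29/13 0; 0 0 1]

T1 = [1 -2 0; 0 1 0; 0 0 1]
T2·T1 = [-5/13 -2/13 0; 12/13 -29/13 0; 0 0 1]
T3·…·T1 = [5/13 2/13 0; 12/13 -29/13 0; 0 0 1]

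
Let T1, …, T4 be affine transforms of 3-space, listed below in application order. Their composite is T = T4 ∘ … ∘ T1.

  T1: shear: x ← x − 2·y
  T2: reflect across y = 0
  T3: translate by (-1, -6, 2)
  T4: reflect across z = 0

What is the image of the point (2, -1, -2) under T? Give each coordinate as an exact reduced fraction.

T(p) = (3, -5, 0)

T1 shear: x ← x − 2·y: (2, -1, -2) → (4, -1, -2)
T2 reflect across y = 0: (4, -1, -2) → (4, 1, -2)
T3 translate by (-1, -6, 2): (4, 1, -2) → (3, -5, 0)
T4 reflect across z = 0: (3, -5, 0) → (3, -5, 0)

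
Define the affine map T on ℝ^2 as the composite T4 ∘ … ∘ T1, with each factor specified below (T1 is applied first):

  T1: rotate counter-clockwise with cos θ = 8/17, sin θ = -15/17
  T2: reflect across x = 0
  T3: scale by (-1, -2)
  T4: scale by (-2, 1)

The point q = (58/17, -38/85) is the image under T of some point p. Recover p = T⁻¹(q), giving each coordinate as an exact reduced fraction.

T1 = [8/17 15/17 0; -15/17 8/17 0; 0 0 1]
T2·T1 = [-8/17 -15/17 0; -15/17 8/17 0; 0 0 1]
T3·…·T1 = [8/17 15/17 0; 30/17 -16/17 0; 0 0 1]
T4·…·T1 = [-16/17 -30/17 0; 30/17 -16/17 0; 0 0 1]
det M = 4; M⁻¹ = [-4/17 15/34 0; -15/34 -4/17 0; 0 0 1]
M⁻¹ · (58/17, -38/85)ᵀ = (-1, -7/5)ᵀ

p = (-1, -7/5)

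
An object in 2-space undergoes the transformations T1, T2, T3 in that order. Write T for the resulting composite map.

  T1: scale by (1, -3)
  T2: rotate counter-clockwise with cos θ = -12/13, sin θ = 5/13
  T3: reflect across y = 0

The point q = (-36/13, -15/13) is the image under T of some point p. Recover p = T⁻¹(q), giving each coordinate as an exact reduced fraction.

p = (3, 0)

T1 = [1 0 0; 0 -3 0; 0 0 1]
T2·T1 = [-12/13 15/13 0; 5/13 36/13 0; 0 0 1]
T3·…·T1 = [-12/13 15/13 0; -5/13 -36/13 0; 0 0 1]
det M = 3; M⁻¹ = [-12/13 -5/13 0; 5/39 -4/13 0; 0 0 1]
M⁻¹ · (-36/13, -15/13)ᵀ = (3, 0)ᵀ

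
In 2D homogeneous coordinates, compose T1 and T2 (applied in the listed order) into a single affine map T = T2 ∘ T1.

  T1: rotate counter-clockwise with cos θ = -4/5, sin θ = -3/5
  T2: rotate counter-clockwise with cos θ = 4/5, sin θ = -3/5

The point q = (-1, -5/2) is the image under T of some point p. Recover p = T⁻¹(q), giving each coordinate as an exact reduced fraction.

T1 = [-4/5 3/5 0; -3/5 -4/5 0; 0 0 1]
T2·T1 = [-1 0 0; 0 -1 0; 0 0 1]
det M = 1; M⁻¹ = [-1 0 0; 0 -1 0; 0 0 1]
M⁻¹ · (-1, -5/2)ᵀ = (1, 5/2)ᵀ

p = (1, 5/2)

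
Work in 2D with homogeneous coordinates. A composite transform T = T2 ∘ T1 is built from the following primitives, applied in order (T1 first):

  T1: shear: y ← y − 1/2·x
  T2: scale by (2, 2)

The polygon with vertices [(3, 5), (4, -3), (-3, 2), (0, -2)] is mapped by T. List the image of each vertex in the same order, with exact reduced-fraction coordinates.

image vertices: (6, 7), (8, -10), (-6, 7), (0, -4)

T1 shear: y ← y − 1/2·x: (3, 5) → (3, 7/2); (4, -3) → (4, -5); (-3, 2) → (-3, 7/2); (0, -2) → (0, -2)
T2 scale by (2, 2): (3, 7/2) → (6, 7); (4, -5) → (8, -10); (-3, 7/2) → (-6, 7); (0, -2) → (0, -4)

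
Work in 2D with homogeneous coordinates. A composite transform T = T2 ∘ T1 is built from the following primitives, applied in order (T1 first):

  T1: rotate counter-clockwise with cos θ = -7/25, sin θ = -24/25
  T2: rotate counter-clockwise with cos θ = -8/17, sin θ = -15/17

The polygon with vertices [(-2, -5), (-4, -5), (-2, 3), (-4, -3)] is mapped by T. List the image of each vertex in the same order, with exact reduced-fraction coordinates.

image vertices: (2093/425, 926/425), (2701/425, 332/425), (-283/425, -1506/425), (2107/425, -276/425)

T1 rotate counter-clockwise with cos θ = -7/25, sin θ = -24/25: (-2, -5) → (-106/25, 83/25); (-4, -5) → (-92/25, 131/25); (-2, 3) → (86/25, 27/25); (-4, -3) → (-44/25, 117/25)
T2 rotate counter-clockwise with cos θ = -8/17, sin θ = -15/17: (-106/25, 83/25) → (2093/425, 926/425); (-92/25, 131/25) → (2701/425, 332/425); (86/25, 27/25) → (-283/425, -1506/425); (-44/25, 117/25) → (2107/425, -276/425)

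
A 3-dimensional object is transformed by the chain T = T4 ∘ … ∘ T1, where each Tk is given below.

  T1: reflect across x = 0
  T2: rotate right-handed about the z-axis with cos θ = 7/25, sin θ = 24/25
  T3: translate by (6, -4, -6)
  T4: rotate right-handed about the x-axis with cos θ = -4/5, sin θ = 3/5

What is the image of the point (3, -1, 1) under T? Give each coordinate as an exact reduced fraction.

T(p) = (153/25, 1091/125, -37/125)

T1 reflect across x = 0: (3, -1, 1) → (-3, -1, 1)
T2 rotate right-handed about the z-axis with cos θ = 7/25, sin θ = 24/25: (-3, -1, 1) → (3/25, -79/25, 1)
T3 translate by (6, -4, -6): (3/25, -79/25, 1) → (153/25, -179/25, -5)
T4 rotate right-handed about the x-axis with cos θ = -4/5, sin θ = 3/5: (153/25, -179/25, -5) → (153/25, 1091/125, -37/125)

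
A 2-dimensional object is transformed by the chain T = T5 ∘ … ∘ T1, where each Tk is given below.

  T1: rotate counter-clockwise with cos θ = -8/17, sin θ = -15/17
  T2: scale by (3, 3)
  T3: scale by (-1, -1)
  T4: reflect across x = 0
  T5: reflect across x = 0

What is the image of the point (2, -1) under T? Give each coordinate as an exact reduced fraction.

T(p) = (93/17, 66/17)

T1 rotate counter-clockwise with cos θ = -8/17, sin θ = -15/17: (2, -1) → (-31/17, -22/17)
T2 scale by (3, 3): (-31/17, -22/17) → (-93/17, -66/17)
T3 scale by (-1, -1): (-93/17, -66/17) → (93/17, 66/17)
T4 reflect across x = 0: (93/17, 66/17) → (-93/17, 66/17)
T5 reflect across x = 0: (-93/17, 66/17) → (93/17, 66/17)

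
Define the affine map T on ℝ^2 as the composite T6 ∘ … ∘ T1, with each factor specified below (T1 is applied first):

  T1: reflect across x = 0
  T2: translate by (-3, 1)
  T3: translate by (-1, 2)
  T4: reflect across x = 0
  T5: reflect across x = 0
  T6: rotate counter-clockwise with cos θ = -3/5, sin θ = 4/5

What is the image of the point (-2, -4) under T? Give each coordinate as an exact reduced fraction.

T1 reflect across x = 0: (-2, -4) → (2, -4)
T2 translate by (-3, 1): (2, -4) → (-1, -3)
T3 translate by (-1, 2): (-1, -3) → (-2, -1)
T4 reflect across x = 0: (-2, -1) → (2, -1)
T5 reflect across x = 0: (2, -1) → (-2, -1)
T6 rotate counter-clockwise with cos θ = -3/5, sin θ = 4/5: (-2, -1) → (2, -1)

T(p) = (2, -1)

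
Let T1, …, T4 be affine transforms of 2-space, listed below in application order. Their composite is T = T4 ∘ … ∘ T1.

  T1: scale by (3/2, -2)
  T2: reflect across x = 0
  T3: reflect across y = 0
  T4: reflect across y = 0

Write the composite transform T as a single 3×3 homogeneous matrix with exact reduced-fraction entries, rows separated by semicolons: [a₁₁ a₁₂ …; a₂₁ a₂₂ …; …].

T = [-3/2 0 0; 0 -2 0; 0 0 1]

T1 = [3/2 0 0; 0 -2 0; 0 0 1]
T2·T1 = [-3/2 0 0; 0 -2 0; 0 0 1]
T3·…·T1 = [-3/2 0 0; 0 2 0; 0 0 1]
T4·…·T1 = [-3/2 0 0; 0 -2 0; 0 0 1]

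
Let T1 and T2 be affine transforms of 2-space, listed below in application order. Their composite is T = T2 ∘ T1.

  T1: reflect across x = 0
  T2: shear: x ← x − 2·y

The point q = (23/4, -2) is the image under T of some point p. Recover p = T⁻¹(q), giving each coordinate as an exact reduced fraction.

p = (-7/4, -2)

T1 = [-1 0 0; 0 1 0; 0 0 1]
T2·T1 = [-1 -2 0; 0 1 0; 0 0 1]
det M = -1; M⁻¹ = [-1 -2 0; 0 1 0; 0 0 1]
M⁻¹ · (23/4, -2)ᵀ = (-7/4, -2)ᵀ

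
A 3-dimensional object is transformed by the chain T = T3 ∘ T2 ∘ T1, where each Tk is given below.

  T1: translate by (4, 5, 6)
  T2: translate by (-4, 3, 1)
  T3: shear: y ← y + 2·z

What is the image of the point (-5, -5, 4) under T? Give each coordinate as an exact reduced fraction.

T(p) = (-5, 25, 11)

T1 translate by (4, 5, 6): (-5, -5, 4) → (-1, 0, 10)
T2 translate by (-4, 3, 1): (-1, 0, 10) → (-5, 3, 11)
T3 shear: y ← y + 2·z: (-5, 3, 11) → (-5, 25, 11)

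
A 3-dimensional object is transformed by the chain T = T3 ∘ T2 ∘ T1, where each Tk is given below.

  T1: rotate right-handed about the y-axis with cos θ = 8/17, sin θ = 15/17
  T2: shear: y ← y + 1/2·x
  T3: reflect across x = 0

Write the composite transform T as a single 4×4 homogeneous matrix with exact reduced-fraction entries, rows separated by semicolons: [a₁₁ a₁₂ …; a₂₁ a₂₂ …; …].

T1 = [8/17 0 15/17 0; 0 1 0 0; -15/17 0 8/17 0; 0 0 0 1]
T2·T1 = [8/17 0 15/17 0; 4/17 1 15/34 0; -15/17 0 8/17 0; 0 0 0 1]
T3·…·T1 = [-8/17 0 -15/17 0; 4/17 1 15/34 0; -15/17 0 8/17 0; 0 0 0 1]

T = [-8/17 0 -15/17 0; 4/17 1 15/34 0; -15/17 0 8/17 0; 0 0 0 1]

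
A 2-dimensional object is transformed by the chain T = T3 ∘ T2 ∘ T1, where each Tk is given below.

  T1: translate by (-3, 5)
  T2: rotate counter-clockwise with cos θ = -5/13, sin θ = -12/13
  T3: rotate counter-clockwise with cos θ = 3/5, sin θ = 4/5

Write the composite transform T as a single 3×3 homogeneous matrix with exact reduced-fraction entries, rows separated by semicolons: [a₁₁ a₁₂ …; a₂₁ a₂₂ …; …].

T1 = [1 0 -3; 0 1 5; 0 0 1]
T2·T1 = [-5/13 12/13 75/13; -12/13 -5/13 11/13; 0 0 1]
T3·…·T1 = [33/65 56/65 181/65; -56/65 33/65 333/65; 0 0 1]

T = [33/65 56/65 181/65; -56/65 33/65 333/65; 0 0 1]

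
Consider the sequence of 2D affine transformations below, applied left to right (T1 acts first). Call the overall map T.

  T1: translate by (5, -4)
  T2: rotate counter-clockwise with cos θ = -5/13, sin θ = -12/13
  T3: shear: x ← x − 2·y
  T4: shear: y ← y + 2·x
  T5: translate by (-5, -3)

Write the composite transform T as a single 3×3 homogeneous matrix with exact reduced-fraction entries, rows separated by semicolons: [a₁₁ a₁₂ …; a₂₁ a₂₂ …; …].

T1 = [1 0 5; 0 1 -4; 0 0 1]
T2·T1 = [-5/13 12/13 -73/13; -12/13 -5/13 -40/13; 0 0 1]
T3·…·T1 = [19/13 22/13 7/13; -12/13 -5/13 -40/13; 0 0 1]
T4·…·T1 = [19/13 22/13 7/13; 2 3 -2; 0 0 1]
T5·…·T1 = [19/13 22/13 -58/13; 2 3 -5; 0 0 1]

T = [19/13 22/13 -58/13; 2 3 -5; 0 0 1]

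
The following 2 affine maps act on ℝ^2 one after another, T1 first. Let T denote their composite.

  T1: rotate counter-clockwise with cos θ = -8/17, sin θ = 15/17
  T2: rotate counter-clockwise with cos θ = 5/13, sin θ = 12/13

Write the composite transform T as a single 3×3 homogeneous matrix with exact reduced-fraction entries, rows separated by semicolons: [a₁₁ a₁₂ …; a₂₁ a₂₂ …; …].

T1 = [-8/17 -15/17 0; 15/17 -8/17 0; 0 0 1]
T2·T1 = [-220/221 21/221 0; -21/221 -220/221 0; 0 0 1]

T = [-220/221 21/221 0; -21/221 -220/221 0; 0 0 1]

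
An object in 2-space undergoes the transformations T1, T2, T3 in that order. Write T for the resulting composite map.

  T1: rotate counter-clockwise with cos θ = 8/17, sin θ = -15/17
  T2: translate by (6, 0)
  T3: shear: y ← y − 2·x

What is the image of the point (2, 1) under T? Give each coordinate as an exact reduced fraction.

T(p) = (133/17, -288/17)

T1 rotate counter-clockwise with cos θ = 8/17, sin θ = -15/17: (2, 1) → (31/17, -22/17)
T2 translate by (6, 0): (31/17, -22/17) → (133/17, -22/17)
T3 shear: y ← y − 2·x: (133/17, -22/17) → (133/17, -288/17)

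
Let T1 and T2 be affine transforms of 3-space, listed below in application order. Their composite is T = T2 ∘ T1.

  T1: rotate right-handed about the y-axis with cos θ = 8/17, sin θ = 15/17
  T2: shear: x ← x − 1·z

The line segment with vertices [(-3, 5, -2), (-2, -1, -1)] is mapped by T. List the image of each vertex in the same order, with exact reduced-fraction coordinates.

image vertices: (-83/17, 5, 29/17), (-53/17, -1, 22/17)

T1 rotate right-handed about the y-axis with cos θ = 8/17, sin θ = 15/17: (-3, 5, -2) → (-54/17, 5, 29/17); (-2, -1, -1) → (-31/17, -1, 22/17)
T2 shear: x ← x − 1·z: (-54/17, 5, 29/17) → (-83/17, 5, 29/17); (-31/17, -1, 22/17) → (-53/17, -1, 22/17)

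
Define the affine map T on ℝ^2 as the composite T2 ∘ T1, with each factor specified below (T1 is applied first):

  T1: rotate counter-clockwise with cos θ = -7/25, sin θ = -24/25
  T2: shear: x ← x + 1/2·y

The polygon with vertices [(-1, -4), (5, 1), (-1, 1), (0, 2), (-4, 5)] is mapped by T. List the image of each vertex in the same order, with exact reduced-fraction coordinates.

T1 rotate counter-clockwise with cos θ = -7/25, sin θ = -24/25: (-1, -4) → (-89/25, 52/25); (5, 1) → (-11/25, -127/25); (-1, 1) → (31/25, 17/25); (0, 2) → (48/25, -14/25); (-4, 5) → (148/25, 61/25)
T2 shear: x ← x + 1/2·y: (-89/25, 52/25) → (-63/25, 52/25); (-11/25, -127/25) → (-149/50, -127/25); (31/25, 17/25) → (79/50, 17/25); (48/25, -14/25) → (41/25, -14/25); (148/25, 61/25) → (357/50, 61/25)

image vertices: (-63/25, 52/25), (-149/50, -127/25), (79/50, 17/25), (41/25, -14/25), (357/50, 61/25)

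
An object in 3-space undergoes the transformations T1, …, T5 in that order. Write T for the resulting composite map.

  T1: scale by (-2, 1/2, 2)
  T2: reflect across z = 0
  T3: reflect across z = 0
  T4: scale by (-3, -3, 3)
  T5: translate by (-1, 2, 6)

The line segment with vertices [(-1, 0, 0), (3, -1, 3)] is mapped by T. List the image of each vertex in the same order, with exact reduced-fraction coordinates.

T1 scale by (-2, 1/2, 2): (-1, 0, 0) → (2, 0, 0); (3, -1, 3) → (-6, -1/2, 6)
T2 reflect across z = 0: (2, 0, 0) → (2, 0, 0); (-6, -1/2, 6) → (-6, -1/2, -6)
T3 reflect across z = 0: (2, 0, 0) → (2, 0, 0); (-6, -1/2, -6) → (-6, -1/2, 6)
T4 scale by (-3, -3, 3): (2, 0, 0) → (-6, 0, 0); (-6, -1/2, 6) → (18, 3/2, 18)
T5 translate by (-1, 2, 6): (-6, 0, 0) → (-7, 2, 6); (18, 3/2, 18) → (17, 7/2, 24)

image vertices: (-7, 2, 6), (17, 7/2, 24)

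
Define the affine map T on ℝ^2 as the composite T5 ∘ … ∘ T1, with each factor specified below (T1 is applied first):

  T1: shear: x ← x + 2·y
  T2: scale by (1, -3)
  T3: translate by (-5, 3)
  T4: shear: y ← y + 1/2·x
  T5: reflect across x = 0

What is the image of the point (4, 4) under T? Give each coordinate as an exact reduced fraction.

T1 shear: x ← x + 2·y: (4, 4) → (12, 4)
T2 scale by (1, -3): (12, 4) → (12, -12)
T3 translate by (-5, 3): (12, -12) → (7, -9)
T4 shear: y ← y + 1/2·x: (7, -9) → (7, -11/2)
T5 reflect across x = 0: (7, -11/2) → (-7, -11/2)

T(p) = (-7, -11/2)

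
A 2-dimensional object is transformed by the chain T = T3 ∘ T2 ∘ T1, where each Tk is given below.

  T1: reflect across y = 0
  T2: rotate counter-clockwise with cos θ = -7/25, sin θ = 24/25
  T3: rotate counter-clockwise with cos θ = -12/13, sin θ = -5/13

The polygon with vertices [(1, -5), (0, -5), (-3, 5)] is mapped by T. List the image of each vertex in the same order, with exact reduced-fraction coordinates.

image vertices: (113/25, 59/25), (253/65, 204/65), (-1877/325, -261/325)

T1 reflect across y = 0: (1, -5) → (1, 5); (0, -5) → (0, 5); (-3, 5) → (-3, -5)
T2 rotate counter-clockwise with cos θ = -7/25, sin θ = 24/25: (1, 5) → (-127/25, -11/25); (0, 5) → (-24/5, -7/5); (-3, -5) → (141/25, -37/25)
T3 rotate counter-clockwise with cos θ = -12/13, sin θ = -5/13: (-127/25, -11/25) → (113/25, 59/25); (-24/5, -7/5) → (253/65, 204/65); (141/25, -37/25) → (-1877/325, -261/325)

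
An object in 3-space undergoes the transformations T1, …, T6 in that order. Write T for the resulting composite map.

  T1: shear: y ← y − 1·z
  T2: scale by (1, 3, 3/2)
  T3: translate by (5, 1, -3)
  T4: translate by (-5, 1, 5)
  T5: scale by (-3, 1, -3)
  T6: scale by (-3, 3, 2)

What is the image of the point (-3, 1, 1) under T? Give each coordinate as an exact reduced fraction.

T1 shear: y ← y − 1·z: (-3, 1, 1) → (-3, 0, 1)
T2 scale by (1, 3, 3/2): (-3, 0, 1) → (-3, 0, 3/2)
T3 translate by (5, 1, -3): (-3, 0, 3/2) → (2, 1, -3/2)
T4 translate by (-5, 1, 5): (2, 1, -3/2) → (-3, 2, 7/2)
T5 scale by (-3, 1, -3): (-3, 2, 7/2) → (9, 2, -21/2)
T6 scale by (-3, 3, 2): (9, 2, -21/2) → (-27, 6, -21)

T(p) = (-27, 6, -21)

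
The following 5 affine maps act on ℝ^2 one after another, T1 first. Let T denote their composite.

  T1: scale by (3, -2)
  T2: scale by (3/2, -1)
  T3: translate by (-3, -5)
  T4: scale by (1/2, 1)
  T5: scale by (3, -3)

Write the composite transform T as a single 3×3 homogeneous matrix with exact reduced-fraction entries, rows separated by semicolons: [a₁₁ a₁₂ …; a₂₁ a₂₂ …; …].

T = [27/4 0 -9/2; 0 -6 15; 0 0 1]

T1 = [3 0 0; 0 -2 0; 0 0 1]
T2·T1 = [9/2 0 0; 0 2 0; 0 0 1]
T3·…·T1 = [9/2 0 -3; 0 2 -5; 0 0 1]
T4·…·T1 = [9/4 0 -3/2; 0 2 -5; 0 0 1]
T5·…·T1 = [27/4 0 -9/2; 0 -6 15; 0 0 1]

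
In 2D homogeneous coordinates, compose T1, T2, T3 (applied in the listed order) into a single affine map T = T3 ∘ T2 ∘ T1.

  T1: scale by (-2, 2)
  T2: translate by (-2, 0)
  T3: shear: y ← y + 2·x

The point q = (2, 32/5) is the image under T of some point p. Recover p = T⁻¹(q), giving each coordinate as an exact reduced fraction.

T1 = [-2 0 0; 0 2 0; 0 0 1]
T2·T1 = [-2 0 -2; 0 2 0; 0 0 1]
T3·…·T1 = [-2 0 -2; -4 2 -4; 0 0 1]
det M = -4; M⁻¹ = [-1/2 0 -1; -1 1/2 0; 0 0 1]
M⁻¹ · (2, 32/5)ᵀ = (-2, 6/5)ᵀ

p = (-2, 6/5)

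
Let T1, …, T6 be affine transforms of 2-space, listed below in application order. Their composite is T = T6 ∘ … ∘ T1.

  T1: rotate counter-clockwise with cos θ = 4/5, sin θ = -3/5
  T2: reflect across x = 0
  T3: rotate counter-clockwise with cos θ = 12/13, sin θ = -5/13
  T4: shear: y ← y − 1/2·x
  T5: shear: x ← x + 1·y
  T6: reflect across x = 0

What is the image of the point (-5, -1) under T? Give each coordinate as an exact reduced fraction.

T(p) = (-73/26, -297/130)

T1 rotate counter-clockwise with cos θ = 4/5, sin θ = -3/5: (-5, -1) → (-23/5, 11/5)
T2 reflect across x = 0: (-23/5, 11/5) → (23/5, 11/5)
T3 rotate counter-clockwise with cos θ = 12/13, sin θ = -5/13: (23/5, 11/5) → (331/65, 17/65)
T4 shear: y ← y − 1/2·x: (331/65, 17/65) → (331/65, -297/130)
T5 shear: x ← x + 1·y: (331/65, -297/130) → (73/26, -297/130)
T6 reflect across x = 0: (73/26, -297/130) → (-73/26, -297/130)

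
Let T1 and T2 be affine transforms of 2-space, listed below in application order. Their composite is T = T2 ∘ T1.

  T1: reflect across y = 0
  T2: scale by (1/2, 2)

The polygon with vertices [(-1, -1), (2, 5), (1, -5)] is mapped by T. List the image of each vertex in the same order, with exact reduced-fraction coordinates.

image vertices: (-1/2, 2), (1, -10), (1/2, 10)

T1 reflect across y = 0: (-1, -1) → (-1, 1); (2, 5) → (2, -5); (1, -5) → (1, 5)
T2 scale by (1/2, 2): (-1, 1) → (-1/2, 2); (2, -5) → (1, -10); (1, 5) → (1/2, 10)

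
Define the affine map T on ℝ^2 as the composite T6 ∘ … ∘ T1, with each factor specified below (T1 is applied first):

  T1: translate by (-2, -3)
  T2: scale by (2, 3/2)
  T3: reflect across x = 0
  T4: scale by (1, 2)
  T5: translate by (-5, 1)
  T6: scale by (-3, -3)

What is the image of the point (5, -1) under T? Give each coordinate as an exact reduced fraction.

T(p) = (33, 33)

T1 translate by (-2, -3): (5, -1) → (3, -4)
T2 scale by (2, 3/2): (3, -4) → (6, -6)
T3 reflect across x = 0: (6, -6) → (-6, -6)
T4 scale by (1, 2): (-6, -6) → (-6, -12)
T5 translate by (-5, 1): (-6, -12) → (-11, -11)
T6 scale by (-3, -3): (-11, -11) → (33, 33)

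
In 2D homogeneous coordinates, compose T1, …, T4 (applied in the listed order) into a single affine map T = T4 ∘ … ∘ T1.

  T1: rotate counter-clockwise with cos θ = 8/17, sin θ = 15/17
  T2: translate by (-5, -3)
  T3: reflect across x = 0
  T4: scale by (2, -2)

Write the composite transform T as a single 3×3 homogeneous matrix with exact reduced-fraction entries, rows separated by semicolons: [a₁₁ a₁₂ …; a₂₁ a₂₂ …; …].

T = [-16/17 30/17 10; -30/17 -16/17 6; 0 0 1]

T1 = [8/17 -15/17 0; 15/17 8/17 0; 0 0 1]
T2·T1 = [8/17 -15/17 -5; 15/17 8/17 -3; 0 0 1]
T3·…·T1 = [-8/17 15/17 5; 15/17 8/17 -3; 0 0 1]
T4·…·T1 = [-16/17 30/17 10; -30/17 -16/17 6; 0 0 1]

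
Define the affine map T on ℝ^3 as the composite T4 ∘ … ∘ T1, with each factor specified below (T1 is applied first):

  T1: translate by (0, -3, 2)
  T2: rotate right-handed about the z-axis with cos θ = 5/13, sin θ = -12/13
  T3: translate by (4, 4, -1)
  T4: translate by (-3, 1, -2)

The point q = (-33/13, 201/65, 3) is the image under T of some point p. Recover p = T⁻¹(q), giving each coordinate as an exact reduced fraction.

T1 = [1 0 0 0; 0 1 0 -3; 0 0 1 2; 0 0 0 1]
T2·T1 = [5/13 12/13 0 -36/13; -12/13 5/13 0 -15/13; 0 0 1 2; 0 0 0 1]
T3·…·T1 = [5/13 12/13 0 16/13; -12/13 5/13 0 37/13; 0 0 1 1; 0 0 0 1]
T4·…·T1 = [5/13 12/13 0 -23/13; -12/13 5/13 0 50/13; 0 0 1 -1; 0 0 0 1]
det M = 1; M⁻¹ = [5/13 -12/13 0 55/13; 12/13 5/13 0 2/13; 0 0 1 1; 0 0 0 1]
M⁻¹ · (-33/13, 201/65, 3)ᵀ = (2/5, -1, 4)ᵀ

p = (2/5, -1, 4)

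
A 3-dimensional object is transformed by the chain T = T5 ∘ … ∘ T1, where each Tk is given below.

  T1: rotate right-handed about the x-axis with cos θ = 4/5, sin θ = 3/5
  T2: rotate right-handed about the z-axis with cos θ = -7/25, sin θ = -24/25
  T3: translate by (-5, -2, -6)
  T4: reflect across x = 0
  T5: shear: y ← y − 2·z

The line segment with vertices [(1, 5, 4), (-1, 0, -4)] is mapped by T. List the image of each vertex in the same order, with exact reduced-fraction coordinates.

T1 rotate right-handed about the x-axis with cos θ = 4/5, sin θ = 3/5: (1, 5, 4) → (1, 8/5, 31/5); (-1, 0, -4) → (-1, 12/5, -16/5)
T2 rotate right-handed about the z-axis with cos θ = -7/25, sin θ = -24/25: (1, 8/5, 31/5) → (157/125, -176/125, 31/5); (-1, 12/5, -16/5) → (323/125, 36/125, -16/5)
T3 translate by (-5, -2, -6): (157/125, -176/125, 31/5) → (-468/125, -426/125, 1/5); (323/125, 36/125, -16/5) → (-302/125, -214/125, -46/5)
T4 reflect across x = 0: (-468/125, -426/125, 1/5) → (468/125, -426/125, 1/5); (-302/125, -214/125, -46/5) → (302/125, -214/125, -46/5)
T5 shear: y ← y − 2·z: (468/125, -426/125, 1/5) → (468/125, -476/125, 1/5); (302/125, -214/125, -46/5) → (302/125, 2086/125, -46/5)

image vertices: (468/125, -476/125, 1/5), (302/125, 2086/125, -46/5)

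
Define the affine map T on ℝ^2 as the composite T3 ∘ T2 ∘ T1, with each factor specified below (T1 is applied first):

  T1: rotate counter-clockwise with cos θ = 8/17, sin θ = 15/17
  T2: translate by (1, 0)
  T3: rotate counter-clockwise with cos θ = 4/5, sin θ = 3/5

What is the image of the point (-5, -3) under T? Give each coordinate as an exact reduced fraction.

T(p) = (77/17, -66/17)

T1 rotate counter-clockwise with cos θ = 8/17, sin θ = 15/17: (-5, -3) → (5/17, -99/17)
T2 translate by (1, 0): (5/17, -99/17) → (22/17, -99/17)
T3 rotate counter-clockwise with cos θ = 4/5, sin θ = 3/5: (22/17, -99/17) → (77/17, -66/17)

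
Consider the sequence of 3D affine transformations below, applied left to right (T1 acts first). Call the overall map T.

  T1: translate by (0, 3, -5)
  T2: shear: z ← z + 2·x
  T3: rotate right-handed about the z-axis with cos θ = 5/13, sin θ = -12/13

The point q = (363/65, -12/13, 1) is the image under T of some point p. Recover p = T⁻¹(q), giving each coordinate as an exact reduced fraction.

T1 = [1 0 0 0; 0 1 0 3; 0 0 1 -5; 0 0 0 1]
T2·T1 = [1 0 0 0; 0 1 0 3; 2 0 1 -5; 0 0 0 1]
T3·…·T1 = [5/13 12/13 0 36/13; -12/13 5/13 0 15/13; 2 0 1 -5; 0 0 0 1]
det M = 1; M⁻¹ = [5/13 -12/13 0 0; 12/13 5/13 0 -3; -10/13 24/13 1 5; 0 0 0 1]
M⁻¹ · (363/65, -12/13, 1)ᵀ = (3, 9/5, 0)ᵀ

p = (3, 9/5, 0)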